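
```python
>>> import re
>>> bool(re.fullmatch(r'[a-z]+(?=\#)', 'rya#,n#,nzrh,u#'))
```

False

`re.fullmatch` requires the pattern to consume the entire string.
Here there's no way to consume every character, so the call returns None, and `bool(None)` is False.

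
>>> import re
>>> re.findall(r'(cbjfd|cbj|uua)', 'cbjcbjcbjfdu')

['cbj', 'cbj', 'cbjfd']

`|` is ordered: at each position the engine commits to the first alternative that works.
`findall` collects group 1 from each match (3 total).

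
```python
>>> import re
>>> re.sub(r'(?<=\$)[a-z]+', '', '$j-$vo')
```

'$-$'

Because the assertion is zero-width, the text it checks is not consumed and won't appear in the result.
Matches: at [1:2] → 'j'; at [4:6] → 'vo'.
Every occurrence is swapped for ''.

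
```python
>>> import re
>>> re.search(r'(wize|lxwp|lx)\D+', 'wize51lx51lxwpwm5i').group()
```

'lxwpwm'

`re.search` scans for the first position where the pattern succeeds.
The match spans [10:16] → 'lxwpwm'.
Captured: group 1 = 'lxwp'.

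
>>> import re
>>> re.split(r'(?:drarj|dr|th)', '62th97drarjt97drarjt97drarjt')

['62', '97', 't97', 't97', 't']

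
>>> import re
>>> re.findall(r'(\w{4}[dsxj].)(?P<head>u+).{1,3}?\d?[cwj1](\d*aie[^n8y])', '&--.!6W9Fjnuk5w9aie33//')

With 3 capturing groups, `findall` returns a 3-tuple per match.

[('6W9Fjn', 'u', '9aie3')]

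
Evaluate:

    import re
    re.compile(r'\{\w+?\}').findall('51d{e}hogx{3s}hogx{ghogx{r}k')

['{e}', '{3s}', '{r}']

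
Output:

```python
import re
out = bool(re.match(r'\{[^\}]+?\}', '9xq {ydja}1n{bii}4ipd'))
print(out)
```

False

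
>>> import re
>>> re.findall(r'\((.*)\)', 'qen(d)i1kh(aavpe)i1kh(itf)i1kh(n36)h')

With a single group, `findall` returns only what that group captured — 1 item.

['d)i1kh(aavpe)i1kh(itf)i1kh(n36']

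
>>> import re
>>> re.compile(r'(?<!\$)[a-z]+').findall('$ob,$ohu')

['b', 'hu']

`(?!…)`/`(?<!…)` only lets a position through if the neighbouring text does NOT match; no characters are consumed.
No capturing groups, so `findall` returns the 2 full match strings.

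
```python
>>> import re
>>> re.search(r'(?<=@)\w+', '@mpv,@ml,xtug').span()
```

The lookaround is zero-width — it requires the adjacent text to match without consuming it, so the asserted text isn't part of the match.
`re.search` scans for the first position where the pattern succeeds.
The match spans [1:4] → 'mpv'.

(1, 4)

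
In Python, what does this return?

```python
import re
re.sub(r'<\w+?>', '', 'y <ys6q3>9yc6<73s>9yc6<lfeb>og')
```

Matches: at [2:9] → '<ys6q3>'; at [13:18] → '<73s>'; at [22:28] → '<lfeb>'.
`sub` substitutes '' at each match site.

'y 9yc69yc6og'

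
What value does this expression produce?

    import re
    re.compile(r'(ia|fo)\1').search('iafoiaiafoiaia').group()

`\1` is not a pattern — it's the concrete string captured by group 1, re-applied verbatim.
`search` walks the string left to right and returns the first match it finds.
The match spans [4:8] → 'iaia'.
Captured: group 1 = 'ia'.

'iaia'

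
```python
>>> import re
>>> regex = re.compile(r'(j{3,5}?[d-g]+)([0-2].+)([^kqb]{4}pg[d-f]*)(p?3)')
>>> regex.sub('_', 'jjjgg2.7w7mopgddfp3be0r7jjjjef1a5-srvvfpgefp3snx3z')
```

The pattern matches 3 to 5 of the literal 'j' (lazy), then one or more of a character in [d-g] (captured); then a character in [0-2], then one or more of any character (captured); then exactly 4 of any character except [kqb], then the literal 'pg', then zero or more of a character in [d-f] (captured); then optionally the literal 'p', then the literal '3' (captured).
Every occurrence is swapped for '_'.

'_snx3z'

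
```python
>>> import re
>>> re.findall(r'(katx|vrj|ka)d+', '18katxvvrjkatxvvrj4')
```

[]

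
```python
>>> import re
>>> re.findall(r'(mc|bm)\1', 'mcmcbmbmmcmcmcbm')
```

['mc', 'bm', 'mc']

`\1` has to match the exact text group 1 already captured.
Scanning left to right: at [0:4] match 'mcmc', group 1 = 'mc'; at [4:8] match 'bmbm', group 1 = 'bm'; at [8:12] match 'mcmc', group 1 = 'mc'.
`findall` collects group 1 from each match (3 total).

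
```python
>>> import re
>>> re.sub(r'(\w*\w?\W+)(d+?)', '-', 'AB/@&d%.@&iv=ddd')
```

'-%.@&-dd'

Pattern: zero or more of a word character, then optionally a word character, then one or more of a non-word character (captured); then one or more of a literal 'd' (lazy) (captured).
A `+?`/`*?`/`{m,n}?` starts at its minimum and grows only as far as needed for what follows to match.
Matches: at [0:6] → 'AB/@&d'; at [10:14] → 'iv=d'.
`sub` substitutes '-' at each match site.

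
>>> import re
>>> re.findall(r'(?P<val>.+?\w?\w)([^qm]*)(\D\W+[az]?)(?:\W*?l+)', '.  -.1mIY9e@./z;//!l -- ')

The pattern matches one or more of any character (lazy), then optionally a word character, then a word character (captured as 'val'); then zero or more of any character except [qm] (captured); then a non-digit, then one or more of a non-word character, then optionally one of [az] (captured); then zero or more of a non-word character (lazy), then one or more of the literal 'l' (non-capturing group).
Matches: at [0:20] match '.  -.1mIY9e@./z;//!l', groups = ('.  -.1m', 'IY9e@./z;/', '/!').
3 groups means the one result is a tuple of 3 captured strings — 1 here.

[('.  -.1m', 'IY9e@./z;/', '/!')]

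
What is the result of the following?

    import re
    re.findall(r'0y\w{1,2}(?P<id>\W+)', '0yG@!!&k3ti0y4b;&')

['@!!&', ';&']

This matches the literal '0y', then 1 to 2 of a word character; then one or more of a non-word character (captured as 'id').
Scanning left to right: at [0:7] match '0yG@!!&', group 1 = '@!!&'; at [11:17] match '0y4b;&', group 1 = ';&'.
`findall` collects group 1 from each match (2 total).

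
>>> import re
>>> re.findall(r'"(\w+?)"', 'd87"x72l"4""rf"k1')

['x72l', 'rf']

With a single group, `findall` returns only what that group captured — 2 items.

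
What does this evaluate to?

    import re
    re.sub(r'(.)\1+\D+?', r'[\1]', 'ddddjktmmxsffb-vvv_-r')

'[d]kt[m]s[f]-[v]-r'

After group 1 captures some text, `\1` only succeeds where that same text appears again.
Matches: at [0:5] → 'ddddj'; at [7:10] → 'mmx'; at [11:14] → 'ffb'; at [15:19] → 'vvv_'.
Each match is replaced using the text its own group 1 captured.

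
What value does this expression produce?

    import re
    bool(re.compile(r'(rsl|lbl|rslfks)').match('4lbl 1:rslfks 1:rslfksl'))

False

`match` is anchored at position 0; if the pattern doesn't fit there, it returns None.
Here position 0 doesn't satisfy it, so the call returns None, and `bool(None)` is False.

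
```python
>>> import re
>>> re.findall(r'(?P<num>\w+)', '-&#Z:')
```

The pattern matches one or more of a word character (captured as 'num').
Walking the string: at [3:4] match 'Z', group 1 = 'Z'.
Because there's exactly one group, `findall` drops the full match and keeps group 1 from the one hit.

['Z']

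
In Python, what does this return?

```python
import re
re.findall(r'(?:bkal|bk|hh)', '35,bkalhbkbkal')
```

['bkal', 'bk', 'bkal']

`|` is ordered: at each position the engine commits to the first alternative that works.
`findall` yields the raw match text (3 of them) because the pattern has no groups.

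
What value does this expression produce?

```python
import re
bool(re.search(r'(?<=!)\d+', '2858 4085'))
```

False

Lookahead/lookbehind check context without consuming it, so the matched span excludes the asserted characters.
Here no position works, so the call returns None, and `bool(None)` is False.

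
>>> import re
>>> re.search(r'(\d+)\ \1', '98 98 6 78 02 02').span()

(0, 5)

`\1` has to match the exact text group 1 already captured.
The match spans [0:5] → '98 98'.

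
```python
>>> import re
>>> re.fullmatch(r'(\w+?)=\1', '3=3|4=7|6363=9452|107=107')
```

`fullmatch` succeeds only if the pattern covers the string from start to end.
Here the string isn't matched end-to-end, so the call returns None.

None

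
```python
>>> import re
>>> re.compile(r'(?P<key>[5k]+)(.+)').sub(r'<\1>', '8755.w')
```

The pattern matches one or more of one of [5k] (captured as 'key'); then one or more of any character (captured).
Matches: at [2:6] → '55.w'.
Each match is replaced using the text its own group 1 captured.

'87<55>'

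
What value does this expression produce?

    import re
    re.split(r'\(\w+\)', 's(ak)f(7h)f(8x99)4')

Matches to split on: at [1:5] → '(ak)'; at [6:10] → '(7h)'; at [11:17] → '(8x99)'.
Splitting on the pattern gives 4 pieces.

['s', 'f', 'f', '4']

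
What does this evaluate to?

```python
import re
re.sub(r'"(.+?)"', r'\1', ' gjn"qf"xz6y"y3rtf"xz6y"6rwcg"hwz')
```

The `?` after the quantifier makes it lazy — it takes as little as possible before letting the rest of the pattern try.
Matches: at [4:8] → '"qf"'; at [12:19] → '"y3rtf"'; at [23:30] → '"6rwcg"'.
Each match is replaced using the text its own group 1 captured.

' gjnqfxz6yy3rtfxz6y6rwcghwz'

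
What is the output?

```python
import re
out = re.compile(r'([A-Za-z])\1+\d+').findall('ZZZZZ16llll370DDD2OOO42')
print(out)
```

['Z', 'l', 'D', 'O']

`\1` is not a pattern — it's the concrete string captured by group 1, re-applied verbatim.
Matches: at [0:7] match 'ZZZZZ16', group 1 = 'Z'; at [7:14] match 'llll370', group 1 = 'l'; at [14:18] match 'DDD2', group 1 = 'D'; at [18:23] match 'OOO42', group 1 = 'O'.
One capturing group, so `findall` returns just the captured substring from each match — 4 in all.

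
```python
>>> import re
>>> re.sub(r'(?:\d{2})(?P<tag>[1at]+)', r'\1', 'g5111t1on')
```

'g11t1on'

Pattern: exactly 2 of a digit (non-capturing group); then one or more of one of [1at] (captured as 'tag').
Matches: at [1:7] → '5111t1'.
`\1` in the replacement pulls in group 1's text for each match.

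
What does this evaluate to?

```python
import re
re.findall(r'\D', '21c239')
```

Since nothing is captured, `findall` lists the 1 matched substring directly.

['c']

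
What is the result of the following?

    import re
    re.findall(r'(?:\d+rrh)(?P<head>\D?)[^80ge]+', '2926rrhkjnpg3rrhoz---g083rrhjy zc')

Pattern: one or more of a digit, then the literal 'r', then the literal 'rh' (non-capturing group); then optionally a non-digit (captured as 'head'); then one or more of any character except [80ge].
Walking the string: at [0:11] match '2926rrhkjnp', group 1 = 'k'; at [12:21] match '3rrhoz---', group 1 = 'o'; at [22:33] match '083rrhjy zc', group 1 = 'j'.
With a single group, `findall` returns only what that group captured — 3 items.

['k', 'o', 'j']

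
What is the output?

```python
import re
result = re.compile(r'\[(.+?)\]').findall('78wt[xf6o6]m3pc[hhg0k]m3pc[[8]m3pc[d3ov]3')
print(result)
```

['xf6o6', 'hhg0k', '[8', 'd3ov']

A `+?`/`*?`/`{m,n}?` starts at its minimum and grows only as far as needed for what follows to match.
Scanning left to right: at [4:11] match '[xf6o6]', group 1 = 'xf6o6'; at [15:22] match '[hhg0k]', group 1 = 'hhg0k'; at [26:30] match '[[8]', group 1 = '[8'; at [34:40] match '[d3ov]', group 1 = 'd3ov'.
One capturing group, so `findall` returns just the captured substring from each match — 4 in all.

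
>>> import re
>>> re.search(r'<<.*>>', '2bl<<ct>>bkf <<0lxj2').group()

'<<ct>>'

`re.search` tries every starting position until one works.
The match spans [3:9] → '<<ct>>'.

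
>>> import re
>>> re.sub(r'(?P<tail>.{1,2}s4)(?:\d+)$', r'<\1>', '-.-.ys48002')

This matches 1 to 2 of any character, then the literal 's4' (captured as 'tail'); then one or more of a digit (non-capturing group); then anchored at the end.
The replacement refers to a captured group, so each match is rewritten using its own captured text.

'-.-<.ys4>'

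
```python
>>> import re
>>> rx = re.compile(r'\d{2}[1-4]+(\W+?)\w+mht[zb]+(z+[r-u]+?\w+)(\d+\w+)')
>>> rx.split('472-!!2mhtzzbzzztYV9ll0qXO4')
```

['', '-!!', 'ztYV9ll', '0qXO4', '']

With a capturing group present, the delimiter's captured portion is kept in the result list.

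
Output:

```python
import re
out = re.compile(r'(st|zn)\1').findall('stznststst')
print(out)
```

The backreference `\1` re-matches whatever the first group consumed, character for character.
Walking the string: at [4:8] match 'stst', group 1 = 'st'.
`findall` collects group 1 from the one match (1 total).

['st']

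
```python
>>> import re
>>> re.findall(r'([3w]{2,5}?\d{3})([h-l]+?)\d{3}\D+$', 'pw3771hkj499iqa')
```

[('w3771', 'hkj')]

Pattern: 2 to 5 of one of [3w] (lazy), then exactly 3 of a digit (captured); then one or more of a character in [h-l] (lazy) (captured); then exactly 3 of a digit, then one or more of a non-digit; then anchored at the end.
Matches: at [1:15] match 'w3771hkj499iqa', groups = ('w3771', 'hkj').
With 2 capturing groups, `findall` returns a 2-tuple per match.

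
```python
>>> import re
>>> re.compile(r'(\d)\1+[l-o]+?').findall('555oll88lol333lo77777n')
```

`\1` has to match the exact text group 1 already captured.
Matches: at [0:4] match '555o', group 1 = '5'; at [6:9] match '88l', group 1 = '8'; at [11:15] match '333l', group 1 = '3'; at [16:22] match '77777n', group 1 = '7'.
`findall` collects group 1 from each match (4 total).

['5', '8', '3', '7']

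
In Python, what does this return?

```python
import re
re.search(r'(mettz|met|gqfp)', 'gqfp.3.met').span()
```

The match spans [0:4] → 'gqfp'.

(0, 4)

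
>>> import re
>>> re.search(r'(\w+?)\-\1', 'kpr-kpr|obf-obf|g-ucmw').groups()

('kpr',)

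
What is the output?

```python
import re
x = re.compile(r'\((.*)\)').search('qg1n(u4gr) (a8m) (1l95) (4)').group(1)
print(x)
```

Unlike `match`, `search` isn't anchored — it looks for the pattern anywhere in the string.
The match spans [4:27] → '(u4gr) (a8m) (1l95) (4)'.
Captured: group 1 = 'u4gr) (a8m) (1l95) (4'.

u4gr) (a8m) (1l95) (4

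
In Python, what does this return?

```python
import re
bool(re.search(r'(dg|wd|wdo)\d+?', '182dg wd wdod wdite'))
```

Here no position works, so the call returns None, and `bool(None)` is False.

False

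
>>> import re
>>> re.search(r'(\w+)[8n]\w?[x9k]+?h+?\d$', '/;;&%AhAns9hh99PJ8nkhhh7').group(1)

'AhAns9hh99PJ8'

Pattern: one or more of a word character (captured); then one of [8n], then optionally a word character, then one or more of one of [x9k] (lazy); then one or more of a literal 'h' (lazy), then a digit; then anchored at the end.
`search` walks the string left to right and returns the first match it finds.
The match spans [5:24] → 'AhAns9hh99PJ8nkhhh7'.
Captured: group 1 = 'AhAns9hh99PJ8'.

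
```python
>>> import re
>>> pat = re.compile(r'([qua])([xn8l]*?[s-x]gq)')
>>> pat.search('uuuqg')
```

None

This matches one of [qua] (captured); then zero or more of one of [xn8l] (lazy), then a character in [s-x], then the literal 'gq' (captured).
`search` walks the string left to right and returns the first match it finds.
Here no position works, so the call returns None.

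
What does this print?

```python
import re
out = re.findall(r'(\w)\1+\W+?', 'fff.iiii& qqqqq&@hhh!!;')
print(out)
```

`\1` has to match the exact text group 1 already captured.
Scanning left to right: at [0:4] match 'fff.', group 1 = 'f'; at [4:9] match 'iiii&', group 1 = 'i'; at [10:16] match 'qqqqq&', group 1 = 'q'; at [17:21] match 'hhh!', group 1 = 'h'.
With a single group, `findall` returns only what that group captured — 4 items.

['f', 'i', 'q', 'h']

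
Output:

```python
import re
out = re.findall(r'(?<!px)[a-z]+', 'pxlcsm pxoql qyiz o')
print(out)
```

['pxlcsm', 'pxoql', 'qyiz', 'o']

`(?!…)`/`(?<!…)` only lets a position through if the neighbouring text does NOT match; no characters are consumed.
No capturing groups, so `findall` returns the 4 full match strings.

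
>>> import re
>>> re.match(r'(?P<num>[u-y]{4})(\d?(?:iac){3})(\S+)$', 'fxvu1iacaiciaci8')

Pattern: exactly 4 of a character in [u-y] (captured as 'num'); then optionally a digit, then the literal 'iac' repeated 3 times (captured); then one or more of a non-whitespace character (captured); then anchored at the end.
`re.match` won't scan ahead — the pattern has to work from the very first character.
Here the pattern fails at index 0, so the call returns None.

None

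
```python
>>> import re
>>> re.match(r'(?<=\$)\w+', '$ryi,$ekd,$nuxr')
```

None

Lookahead/lookbehind check context without consuming it, so the matched span excludes the asserted characters.
With `match`, the pattern is implicitly anchored at the beginning.
Here position 0 doesn't satisfy it, so the call returns None.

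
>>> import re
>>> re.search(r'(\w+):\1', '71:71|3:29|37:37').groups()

('71',)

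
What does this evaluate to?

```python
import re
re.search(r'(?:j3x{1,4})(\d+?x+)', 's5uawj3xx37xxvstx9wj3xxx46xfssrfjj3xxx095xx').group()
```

'j3xx37xx'

The match spans [5:13] → 'j3xx37xx'.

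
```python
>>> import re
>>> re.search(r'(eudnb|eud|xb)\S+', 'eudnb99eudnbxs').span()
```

The match spans [0:14] → 'eudnb99eudnbxs'.

(0, 14)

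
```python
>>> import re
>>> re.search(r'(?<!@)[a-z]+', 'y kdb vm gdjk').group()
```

'y'

The negative lookaround is zero-width — it rules out positions where the adjacent text would match, without consuming anything.
`re.search` tries every starting position until one works.
The match spans [0:1] → 'y'.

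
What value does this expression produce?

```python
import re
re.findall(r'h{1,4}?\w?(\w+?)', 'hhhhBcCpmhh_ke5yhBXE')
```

['h', 'c', '_', 'X']

The pattern matches 1 to 4 of the literal 'h' (lazy), then optionally a word character; then one or more of a word character (lazy) (captured).
Because the quantifier is non-greedy, it stops expanding at the earliest point where the rest of the pattern can succeed.
Matches: at [0:3] match 'hhh', group 1 = 'h'; at [3:6] match 'hBc', group 1 = 'c'; at [9:12] match 'hh_', group 1 = '_'; at [16:19] match 'hBX', group 1 = 'X'.
Because there's exactly one group, `findall` drops the full match and keeps group 1 from each hit.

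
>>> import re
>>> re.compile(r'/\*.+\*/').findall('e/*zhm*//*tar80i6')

Walking the string: at [1:8] → '/*zhm*/'.
No capturing groups, so `findall` returns the 1 full match string.

['/*zhm*/']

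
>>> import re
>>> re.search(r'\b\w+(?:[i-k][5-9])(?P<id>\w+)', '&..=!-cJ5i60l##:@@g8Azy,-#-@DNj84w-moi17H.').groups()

('0l',)

The pattern matches a word boundary (`\b`, zero-width); then one or more of a word character; then a character in [i-k], then a character in [5-9] (non-capturing group); then one or more of a word character (captured as 'id').
`re.search` scans for the first position where the pattern succeeds.
The match spans [6:13] → 'cJ5i60l'.
Captured: group 1 = '0l'.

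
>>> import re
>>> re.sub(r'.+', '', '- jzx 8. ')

''

Every occurrence is swapped for ''.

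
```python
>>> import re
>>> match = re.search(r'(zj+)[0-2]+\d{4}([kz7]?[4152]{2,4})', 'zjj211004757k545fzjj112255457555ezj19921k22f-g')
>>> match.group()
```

'zjj211004757k545'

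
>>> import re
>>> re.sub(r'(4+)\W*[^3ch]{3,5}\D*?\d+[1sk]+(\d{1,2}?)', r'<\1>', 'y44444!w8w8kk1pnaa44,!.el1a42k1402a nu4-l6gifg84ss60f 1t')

'y<44444>pnaa<44>02a nu<4>0f 1t'

Each match is replaced using the text its own group 1 captured.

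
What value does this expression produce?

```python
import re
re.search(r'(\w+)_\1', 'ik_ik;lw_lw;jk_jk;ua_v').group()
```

A backreference is literal: `\1` must see the identical characters the first group matched.
The match spans [0:5] → 'ik_ik'.

'ik_ik'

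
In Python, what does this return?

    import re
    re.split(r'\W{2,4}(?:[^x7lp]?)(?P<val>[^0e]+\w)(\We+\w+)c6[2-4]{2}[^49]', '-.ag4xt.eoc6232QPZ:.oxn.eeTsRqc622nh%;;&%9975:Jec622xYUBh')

['', 'g4xt', '.eo', 'QPZ', 'xn', '.eeTsRq', 'h%;;&%9975:Jec622xYUBh']

`re.split` interleaves the captured-group text with the surrounding fragments.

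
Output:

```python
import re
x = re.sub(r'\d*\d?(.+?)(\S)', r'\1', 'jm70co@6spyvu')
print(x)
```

jc@syu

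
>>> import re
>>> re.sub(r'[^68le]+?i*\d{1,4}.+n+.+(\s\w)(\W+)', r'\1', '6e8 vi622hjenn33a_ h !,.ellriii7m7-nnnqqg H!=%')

'6e8 H'

This matches one or more of any character except [68le] (lazy), then zero or more of a literal 'i', then 1 to 4 of a digit; then one or more of any character, then one or more of the literal 'n', then one or more of any character; then whitespace, then a word character (captured); then one or more of a non-word character (captured).
Matches: at [3:46] → ' vi622hjenn33a_ h !,.ellriii7m7-nnnqqg H!=%'.
Each match is replaced using the text its own group 1 captured.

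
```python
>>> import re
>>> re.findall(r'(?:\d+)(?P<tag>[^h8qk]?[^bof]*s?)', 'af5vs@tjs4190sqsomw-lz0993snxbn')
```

['vs@tjs4190sqs', 'snx']

Because there's exactly one group, `findall` drops the full match and keeps group 1 from each hit.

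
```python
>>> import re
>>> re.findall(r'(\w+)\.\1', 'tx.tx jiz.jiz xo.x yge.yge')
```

['tx', 'jiz', 'yge']

`\1` is not a pattern — it's the concrete string captured by group 1, re-applied verbatim.
With a single group, `findall` returns only what that group captured — 3 items.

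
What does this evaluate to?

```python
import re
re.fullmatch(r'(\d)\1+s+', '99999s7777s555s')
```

None

The backreference `\1` re-matches whatever the first group consumed, character for character.
`fullmatch` succeeds only if the pattern covers the string from start to end.
Here there's no way to consume every character, so the call returns None.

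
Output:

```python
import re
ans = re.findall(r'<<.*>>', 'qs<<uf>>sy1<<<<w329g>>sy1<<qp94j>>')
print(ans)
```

['<<uf>>sy1<<<<w329g>>sy1<<qp94j>>']

Since nothing is captured, `findall` lists the 1 matched substring directly.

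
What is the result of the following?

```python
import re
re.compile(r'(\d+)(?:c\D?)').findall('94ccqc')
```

['94']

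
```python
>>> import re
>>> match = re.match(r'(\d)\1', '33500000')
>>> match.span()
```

The backreference `\1` re-matches whatever the first group consumed, character for character.
`match` is anchored at position 0; if the pattern doesn't fit there, it returns None.
The match spans [0:2] → '33'.
Captured: group 1 = '3'.

(0, 2)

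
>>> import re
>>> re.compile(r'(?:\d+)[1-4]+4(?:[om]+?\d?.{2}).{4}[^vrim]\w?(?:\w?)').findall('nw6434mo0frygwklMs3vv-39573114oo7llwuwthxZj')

['6434mo0frygwkl', '39573114oo7llwuwth']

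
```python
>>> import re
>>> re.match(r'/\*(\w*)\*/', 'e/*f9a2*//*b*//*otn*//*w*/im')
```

`re.match` only tries the pattern at the start of the string.
Here position 0 doesn't satisfy it, so the call returns None.

None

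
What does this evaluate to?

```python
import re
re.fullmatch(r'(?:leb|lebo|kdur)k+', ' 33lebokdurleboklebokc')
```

None

`fullmatch` succeeds only if the pattern covers the string from start to end.
Here there's no way to consume every character, so the call returns None.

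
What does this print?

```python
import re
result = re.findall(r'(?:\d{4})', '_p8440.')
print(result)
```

['8440']

Pattern: exactly 4 of a digit (non-capturing group).
With no groups in the pattern, `findall` gives back each whole match — 1 here.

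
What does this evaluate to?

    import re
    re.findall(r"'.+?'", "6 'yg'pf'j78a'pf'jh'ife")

["'yg'", "'j78a'", "'jh'"]

With no groups in the pattern, `findall` gives back each whole match — 3 here.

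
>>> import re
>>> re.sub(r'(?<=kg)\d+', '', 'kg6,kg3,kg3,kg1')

'kg,kg,kg,kg'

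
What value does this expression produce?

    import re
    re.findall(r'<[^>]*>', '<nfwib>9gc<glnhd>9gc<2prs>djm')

With no groups in the pattern, `findall` gives back each whole match — 3 here.

['<nfwib>', '<glnhd>', '<2prs>']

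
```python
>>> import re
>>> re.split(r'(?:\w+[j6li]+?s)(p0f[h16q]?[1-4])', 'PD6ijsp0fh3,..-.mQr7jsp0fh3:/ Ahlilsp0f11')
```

This matches one or more of a word character, then one or more of one of [j6li] (lazy), then the literal 's' (non-capturing group); then the literal 'p0f', then optionally one of [h16q], then a character in [1-4] (captured).
Matches to split on: at [0:11] → 'PD6ijsp0fh3'; at [16:27] → 'mQr7jsp0fh3'; at [30:41] → 'Ahlilsp0f11'.
With a capturing group present, the delimiter's captured portion is kept in the result list.

['', 'p0fh3', ',..-.', 'p0fh3', ':/ ', 'p0f11', '']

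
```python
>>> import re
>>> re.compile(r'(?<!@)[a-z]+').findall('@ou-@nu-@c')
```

['u', 'u']

The negative lookahead/lookbehind blocks any match where the forbidden context is present.
Walking the string: at [2:3] → 'u'; at [6:7] → 'u'.
No capturing groups, so `findall` returns the 2 full match strings.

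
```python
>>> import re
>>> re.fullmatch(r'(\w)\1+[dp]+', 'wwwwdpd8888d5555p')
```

`\1` is not a pattern — it's the concrete string captured by group 1, re-applied verbatim.
`re.fullmatch` requires the pattern to consume the entire string.
Here the pattern can't cover the whole string, so the call returns None.

None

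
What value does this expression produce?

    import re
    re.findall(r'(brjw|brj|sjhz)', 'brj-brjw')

The regex engine tests alternatives in the order written; an earlier branch that matches wins even if a later one would match more.
With a single group, `findall` returns only what that group captured — 2 items.

['brj', 'brjw']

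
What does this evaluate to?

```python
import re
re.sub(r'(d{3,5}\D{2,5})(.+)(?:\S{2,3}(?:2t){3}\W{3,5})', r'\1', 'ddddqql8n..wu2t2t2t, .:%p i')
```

'ddddqqlp i'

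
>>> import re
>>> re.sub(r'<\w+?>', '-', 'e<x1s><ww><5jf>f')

'e---f'

Matches: at [1:6] → '<x1s>'; at [6:10] → '<ww>'; at [10:15] → '<5jf>'.
`sub` substitutes '-' at each match site.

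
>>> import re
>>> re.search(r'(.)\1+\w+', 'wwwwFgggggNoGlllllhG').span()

(0, 20)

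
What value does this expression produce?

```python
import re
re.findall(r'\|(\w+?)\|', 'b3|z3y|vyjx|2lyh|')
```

`findall` collects group 1 from each match (2 total).

['z3y', '2lyh']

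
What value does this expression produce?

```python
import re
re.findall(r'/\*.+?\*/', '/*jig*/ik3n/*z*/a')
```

Lazy quantifiers expand one character at a time until the remainder of the pattern can match.
Walking the string: at [0:7] → '/*jig*/'; at [11:16] → '/*z*/'.
`findall` yields the raw match text (2 of them) because the pattern has no groups.

['/*jig*/', '/*z*/']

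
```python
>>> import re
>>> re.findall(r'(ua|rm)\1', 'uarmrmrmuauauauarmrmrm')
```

['rm', 'ua', 'ua', 'rm']

After group 1 captures some text, `\1` only succeeds where that same text appears again.
Matches: at [2:6] match 'rmrm', group 1 = 'rm'; at [8:12] match 'uaua', group 1 = 'ua'; at [12:16] match 'uaua', group 1 = 'ua'; at [16:20] match 'rmrm', group 1 = 'rm'.
`findall` collects group 1 from each match (4 total).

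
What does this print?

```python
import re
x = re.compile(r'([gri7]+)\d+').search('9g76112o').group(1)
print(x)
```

g7

Pattern: one or more of one of [gri7] (captured); then one or more of a digit.
`search` walks the string left to right and returns the first match it finds.
The match spans [1:7] → 'g76112'.
Captured: group 1 = 'g7'.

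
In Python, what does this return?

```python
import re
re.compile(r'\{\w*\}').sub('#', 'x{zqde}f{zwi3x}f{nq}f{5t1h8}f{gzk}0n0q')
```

'x#f#f#f#f#0n0q'

Matches: at [1:7] → '{zqde}'; at [8:15] → '{zwi3x}'; at [16:20] → '{nq}'; at [21:28] → '{5t1h8}'; at [29:34] → '{gzk}'.
Each match is replaced by '#'.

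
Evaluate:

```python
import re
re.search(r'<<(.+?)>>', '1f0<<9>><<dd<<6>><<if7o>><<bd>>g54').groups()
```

('9',)

Because the quantifier is non-greedy, it stops expanding at the earliest point where the rest of the pattern can succeed.
Unlike `match`, `search` isn't anchored — it looks for the pattern anywhere in the string.
The match spans [3:8] → '<<9>>'.
Captured: group 1 = '9'.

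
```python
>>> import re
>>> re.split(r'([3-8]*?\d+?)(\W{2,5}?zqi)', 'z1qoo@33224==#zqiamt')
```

The pattern matches zero or more of a character in [3-8] (lazy), then one or more of a digit (lazy) (captured); then 2 to 5 of a non-word character (lazy), then the literal 'zqi' (captured).
Matches to split on: at [6:17] → '33224==#zqi'.
Because the pattern has a capturing group, `split` also inserts each captured text between the pieces.

['z1qoo@', '33224', '==#zqi', 'amt']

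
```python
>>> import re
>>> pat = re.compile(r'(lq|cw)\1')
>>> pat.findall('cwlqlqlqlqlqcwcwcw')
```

['lq', 'lq', 'cw']

The backreference `\1` re-matches whatever the first group consumed, character for character.
`findall` collects group 1 from each match (3 total).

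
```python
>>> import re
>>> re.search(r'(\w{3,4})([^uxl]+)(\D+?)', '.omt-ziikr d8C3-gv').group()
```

'omt-ziikr d8C3-gv'

The pattern matches 3 to 4 of a word character (captured); then one or more of any character except [uxl] (captured); then one or more of a non-digit (lazy) (captured).
`re.search` tries every starting position until one works.
The match spans [1:18] → 'omt-ziikr d8C3-gv'.
Captured: group 1 = 'omt', group 2 = '-ziikr d8C3-g', group 3 = 'v'.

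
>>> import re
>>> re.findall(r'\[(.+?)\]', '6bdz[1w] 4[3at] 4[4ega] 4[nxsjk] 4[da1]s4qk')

['1w', '3at', '4ega', 'nxsjk', 'da1']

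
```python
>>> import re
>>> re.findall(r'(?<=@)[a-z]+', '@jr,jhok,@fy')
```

The lookaround is zero-width — it requires the adjacent text to match without consuming it, so the asserted text isn't part of the match.
Scanning left to right: at [1:3] → 'jr'; at [10:12] → 'fy'.
Since nothing is captured, `findall` lists the 2 matched substrings directly.

['jr', 'fy']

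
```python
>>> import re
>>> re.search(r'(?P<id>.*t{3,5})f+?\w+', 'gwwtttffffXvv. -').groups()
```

('gwwttt',)

The match spans [0:13] → 'gwwtttffffXvv'.
Captured: group 1 = 'gwwttt'.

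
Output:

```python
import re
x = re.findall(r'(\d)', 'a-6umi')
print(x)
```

['6']

This matches a digit (captured).
With a single group, `findall` returns only what that group captured — 1 item.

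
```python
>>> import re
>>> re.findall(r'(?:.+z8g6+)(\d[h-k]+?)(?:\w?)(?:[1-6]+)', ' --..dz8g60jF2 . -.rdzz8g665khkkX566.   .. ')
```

Pattern: one or more of any character, then the literal 'z8g', then one or more of a literal '6' (non-capturing group); then a digit, then one or more of a character in [h-k] (lazy) (captured); then optionally a word character (non-capturing group); then one or more of a character in [1-6] (non-capturing group).
Scanning left to right: at [0:36] match ' --..dz8g60jF2 . -.rdzz8g665khkkX566', group 1 = '5khkk'.
One capturing group, so `findall` returns just the captured substring from the one match — 1 in all.

['5khkk']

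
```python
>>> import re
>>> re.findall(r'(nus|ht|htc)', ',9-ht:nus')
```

['ht', 'nus']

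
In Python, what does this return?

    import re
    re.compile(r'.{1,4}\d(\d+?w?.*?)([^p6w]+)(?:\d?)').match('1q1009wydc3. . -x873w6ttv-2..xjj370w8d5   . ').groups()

The match spans [0:20] → '1q1009wydc3. . -x873'.
Captured: group 1 = '9w', group 2 = 'ydc3. . -x873'.

('9w', 'ydc3. . -x873')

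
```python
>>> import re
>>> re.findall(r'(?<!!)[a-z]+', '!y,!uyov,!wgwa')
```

The negative lookahead/lookbehind blocks any match where the forbidden context is present.
Walking the string: at [5:8] → 'yov'; at [11:14] → 'gwa'.
No capturing groups, so `findall` returns the 2 full match strings.

['yov', 'gwa']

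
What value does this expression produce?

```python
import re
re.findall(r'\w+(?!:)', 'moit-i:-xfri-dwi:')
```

['moit', 'xfri', 'dw']

`(?!…)`/`(?<!…)` only lets a position through if the neighbouring text does NOT match; no characters are consumed.
No capturing groups, so `findall` returns the 3 full match strings.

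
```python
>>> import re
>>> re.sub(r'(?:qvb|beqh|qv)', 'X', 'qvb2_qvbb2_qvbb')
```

'X2_Xb2_Xb'

`|` is ordered: at each position the engine commits to the first alternative that works.
Matches: at [0:3] → 'qvb'; at [5:8] → 'qvb'; at [11:14] → 'qvb'.
Each match is replaced by 'X'.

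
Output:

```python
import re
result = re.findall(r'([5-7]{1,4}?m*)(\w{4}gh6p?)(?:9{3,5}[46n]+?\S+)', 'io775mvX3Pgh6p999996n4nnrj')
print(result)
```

Pattern: 1 to 4 of a character in [5-7] (lazy), then zero or more of the literal 'm' (captured); then exactly 4 of a word character, then the literal 'gh6', then optionally a literal 'p' (captured); then 3 to 5 of a literal '9', then one or more of one of [46n] (lazy), then one or more of a non-whitespace character (non-capturing group).
Walking the string: at [2:26] match '775mvX3Pgh6p999996n4nnrj', groups = ('775m', 'vX3Pgh6p').
With 2 capturing groups, `findall` returns a 2-tuple per match.

[('775m', 'vX3Pgh6p')]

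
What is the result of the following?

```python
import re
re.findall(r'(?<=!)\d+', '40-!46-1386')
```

['46']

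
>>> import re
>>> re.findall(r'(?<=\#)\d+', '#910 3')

['910']

The lookaround is zero-width — it requires the adjacent text to match without consuming it, so the asserted text isn't part of the match.
No capturing groups, so `findall` returns the 1 full match string.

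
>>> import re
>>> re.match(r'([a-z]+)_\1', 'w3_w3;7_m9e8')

None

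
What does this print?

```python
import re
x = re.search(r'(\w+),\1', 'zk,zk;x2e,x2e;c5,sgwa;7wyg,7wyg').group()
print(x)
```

zk,zk

`\1` is not a pattern — it's the concrete string captured by group 1, re-applied verbatim.
`re.search` tries every starting position until one works.
The match spans [0:5] → 'zk,zk'.
Captured: group 1 = 'zk'.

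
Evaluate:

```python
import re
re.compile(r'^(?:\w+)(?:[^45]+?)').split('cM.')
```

This matches anchored at the start of the string; then one or more of a word character (non-capturing group); then one or more of any character except [45] (lazy) (non-capturing group).
Matches to split on: at [0:3] → 'cM.'.
`split` removes every match and returns the 2 fragments in between.

['', '']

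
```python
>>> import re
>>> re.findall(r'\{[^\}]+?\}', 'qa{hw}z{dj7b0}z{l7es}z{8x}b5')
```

['{hw}', '{dj7b0}', '{l7es}', '{8x}']

Walking the string: at [2:6] → '{hw}'; at [7:14] → '{dj7b0}'; at [15:21] → '{l7es}'; at [22:26] → '{8x}'.
`findall` yields the raw match text (4 of them) because the pattern has no groups.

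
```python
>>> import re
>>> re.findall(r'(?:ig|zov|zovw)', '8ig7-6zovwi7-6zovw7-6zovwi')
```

Alternation isn't longest-match — the leftmost alternative that fits at this position is chosen.
Walking the string: at [1:3] → 'ig'; at [6:9] → 'zov'; at [14:17] → 'zov'; at [21:24] → 'zov'.
`findall` yields the raw match text (4 of them) because the pattern has no groups.

['ig', 'zov', 'zov', 'zov']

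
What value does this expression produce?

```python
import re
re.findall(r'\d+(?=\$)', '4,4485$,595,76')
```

['4485']

The lookaround is zero-width — it requires the adjacent text to match without consuming it, so the asserted text isn't part of the match.
`findall` yields the raw match text (1 of them) because the pattern has no groups.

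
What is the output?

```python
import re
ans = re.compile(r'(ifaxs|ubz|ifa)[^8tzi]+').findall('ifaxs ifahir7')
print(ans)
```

['ifaxs', 'ifa']

The regex engine tests alternatives in the order written; an earlier branch that matches wins even if a later one would match more.
Because there's exactly one group, `findall` drops the full match and keeps group 1 from each hit.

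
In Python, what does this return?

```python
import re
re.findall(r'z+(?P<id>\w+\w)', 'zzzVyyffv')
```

['Vyyffv']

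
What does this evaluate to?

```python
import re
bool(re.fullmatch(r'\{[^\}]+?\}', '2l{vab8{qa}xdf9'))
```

False

`re.fullmatch` is like wrapping the pattern in `^…$` (in single-line mode).
Here the string isn't matched end-to-end, so the call returns None, and `bool(None)` is False.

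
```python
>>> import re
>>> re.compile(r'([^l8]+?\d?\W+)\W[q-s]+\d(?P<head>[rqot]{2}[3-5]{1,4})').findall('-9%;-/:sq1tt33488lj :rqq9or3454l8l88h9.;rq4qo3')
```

[('-9%;-/', 'tt334'), ('j ', 'or3454'), ('h9.', 'qo3')]

This matches one or more of any character except [l8] (lazy), then optionally a digit, then one or more of a non-word character (captured); then a non-word character, then one or more of a character in [q-s], then a digit; then exactly 2 of one of [rqot], then 1 to 4 of a character in [3-5] (captured as 'head').
Walking the string: at [0:15] match '-9%;-/:sq1tt334', groups = ('-9%;-/', 'tt334'); at [18:31] match 'j :rqq9or3454', groups = ('j ', 'or3454'); at [36:46] match 'h9.;rq4qo3', groups = ('h9.', 'qo3').
Multiple groups make `findall` return tuples — one 2-tuple for each match.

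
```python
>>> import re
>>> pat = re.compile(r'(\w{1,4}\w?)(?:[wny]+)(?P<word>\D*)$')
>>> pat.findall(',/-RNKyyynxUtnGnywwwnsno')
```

[('RNKyy', 'xUtnGnywwwnsno')]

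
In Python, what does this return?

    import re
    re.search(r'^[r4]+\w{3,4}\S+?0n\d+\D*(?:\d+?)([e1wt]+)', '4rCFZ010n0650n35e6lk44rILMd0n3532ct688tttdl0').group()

Pattern: anchored at the start of the string; then one or more of one of [r4], then 3 to 4 of a word character, then one or more of a non-whitespace character (lazy); then the literal '0n', then one or more of a digit, then zero or more of a non-digit; then one or more of a digit (lazy) (non-capturing group); then one or more of one of [e1wt] (captured).
Because the quantifier is non-greedy, it stops expanding at the earliest point where the rest of the pattern can succeed.
`re.search` scans for the first position where the pattern succeeds.
The match spans [0:17] → '4rCFZ010n0650n35e'.
Captured: group 1 = 'e'.

'4rCFZ010n0650n35e'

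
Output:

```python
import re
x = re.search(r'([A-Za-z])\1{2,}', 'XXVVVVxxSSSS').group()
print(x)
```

VVVV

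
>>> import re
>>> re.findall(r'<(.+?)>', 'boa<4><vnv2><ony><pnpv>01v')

Because the quantifier is non-greedy, it stops expanding at the earliest point where the rest of the pattern can succeed.
Walking the string: at [3:6] match '<4>', group 1 = '4'; at [6:12] match '<vnv2>', group 1 = 'vnv2'; at [12:17] match '<ony>', group 1 = 'ony'; at [17:23] match '<pnpv>', group 1 = 'pnpv'.
Because there's exactly one group, `findall` drops the full match and keeps group 1 from each hit.

['4', 'vnv2', 'ony', 'pnpv']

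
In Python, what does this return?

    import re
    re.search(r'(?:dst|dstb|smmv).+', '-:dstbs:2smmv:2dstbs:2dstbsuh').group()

`re.search` scans for the first position where the pattern succeeds.
The match spans [2:29] → 'dstbs:2smmv:2dstbs:2dstbsuh'.

'dstbs:2smmv:2dstbs:2dstbsuh'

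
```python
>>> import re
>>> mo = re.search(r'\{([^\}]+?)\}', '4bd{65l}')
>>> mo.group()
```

'{65l}'

`re.search` scans for the first position where the pattern succeeds.
The match spans [3:8] → '{65l}'.
Captured: group 1 = '65l'.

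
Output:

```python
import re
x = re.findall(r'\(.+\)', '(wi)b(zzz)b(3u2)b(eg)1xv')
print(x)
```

['(wi)b(zzz)b(3u2)b(eg)']

`findall` yields the raw match text (1 of them) because the pattern has no groups.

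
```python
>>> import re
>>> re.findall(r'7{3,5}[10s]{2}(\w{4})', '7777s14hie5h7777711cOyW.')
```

['4hie', 'cOyW']

Pattern: 3 to 5 of the literal '7', then exactly 2 of one of [10s]; then exactly 4 of a word character (captured).
Matches: at [0:10] match '7777s14hie', group 1 = '4hie'; at [12:23] match '7777711cOyW', group 1 = 'cOyW'.
`findall` collects group 1 from each match (2 total).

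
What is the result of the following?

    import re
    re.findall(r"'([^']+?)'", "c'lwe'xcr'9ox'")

Because there's exactly one group, `findall` drops the full match and keeps group 1 from each hit.

['lwe', '9ox']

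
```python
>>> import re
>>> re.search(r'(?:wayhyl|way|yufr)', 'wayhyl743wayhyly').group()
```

'wayhyl'

`|` is ordered: at each position the engine commits to the first alternative that works.
`search` walks the string left to right and returns the first match it finds.
The match spans [0:6] → 'wayhyl'.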